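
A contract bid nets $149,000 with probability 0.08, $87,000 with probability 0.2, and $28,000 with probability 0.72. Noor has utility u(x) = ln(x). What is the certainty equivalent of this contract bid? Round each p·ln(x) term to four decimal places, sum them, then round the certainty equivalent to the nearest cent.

E[u] = 0.08·ln(149000) + 0.2·ln(87000) + 0.72·ln(28000) = 0.9529 + 2.2747 + 7.3728 = 10.6004
CE = e^10.6004 ≈ 40150.89

$40,150.89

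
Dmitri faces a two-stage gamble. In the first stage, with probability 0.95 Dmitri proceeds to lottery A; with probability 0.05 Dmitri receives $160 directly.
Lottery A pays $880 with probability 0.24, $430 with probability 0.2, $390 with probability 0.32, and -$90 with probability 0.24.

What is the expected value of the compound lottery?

$388.38

EV(A) = 0.24 × 880 + 0.2 × 430 + 0.32 × 390 + 0.24 × (-90) = 211.2 + 86 + 124.8 − 21.6 = 400.4
Branch B: 160 (certain)
Overall = 0.95 × 400.4 + 0.05 × 160 = 380.38 + 8 = 388.38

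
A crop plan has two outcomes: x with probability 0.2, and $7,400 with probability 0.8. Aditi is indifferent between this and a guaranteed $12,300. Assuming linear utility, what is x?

0.2·x + 0.8·7400 = 12300
0.2·x = 12300 − 5920 = 6380
x = 6380 / 0.2 = 31900

x = $31,900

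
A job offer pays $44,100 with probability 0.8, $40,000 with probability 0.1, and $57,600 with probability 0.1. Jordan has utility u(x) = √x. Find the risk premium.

E[u] = 0.8·√44100 + 0.1·√40000 + 0.1·√57600 = 0.8·210 + 0.1·200 + 0.1·240 = 212
CE = (212)² = 44944
Risk premium = EV − CE = 45040 − 44944 = 96

$96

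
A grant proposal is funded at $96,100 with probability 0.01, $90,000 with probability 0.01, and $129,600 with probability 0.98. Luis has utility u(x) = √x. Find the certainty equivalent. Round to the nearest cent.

$128,809.21

E[u] = 0.01·√96100 + 0.01·√90000 + 0.98·√129600 = 0.01·310 + 0.01·300 + 0.98·360 = 358.9
CE = (358.9)² = 128809.21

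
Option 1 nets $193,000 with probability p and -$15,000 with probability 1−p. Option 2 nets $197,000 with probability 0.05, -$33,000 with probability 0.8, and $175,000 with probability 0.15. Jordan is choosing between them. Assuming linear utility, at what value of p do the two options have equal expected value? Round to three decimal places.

p = 0.119

EV(Option 2) = 0.05 × 197000 + 0.8 × (-33000) + 0.15 × 175000 = 9850 − 26400 + 26250 = 9700
p·193000 + (1−p)·(-15000) = 9700
208000p − 15000 = 9700
p = (9700 + 15000) / 208000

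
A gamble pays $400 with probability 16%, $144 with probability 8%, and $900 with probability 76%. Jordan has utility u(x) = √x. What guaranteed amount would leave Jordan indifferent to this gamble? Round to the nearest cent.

E[u] = 0.16·√400 + 0.08·√144 + 0.76·√900 = 0.16·20 + 0.08·12 + 0.76·30 = 26.96
CE = (26.96)² = 726.8416

$726.84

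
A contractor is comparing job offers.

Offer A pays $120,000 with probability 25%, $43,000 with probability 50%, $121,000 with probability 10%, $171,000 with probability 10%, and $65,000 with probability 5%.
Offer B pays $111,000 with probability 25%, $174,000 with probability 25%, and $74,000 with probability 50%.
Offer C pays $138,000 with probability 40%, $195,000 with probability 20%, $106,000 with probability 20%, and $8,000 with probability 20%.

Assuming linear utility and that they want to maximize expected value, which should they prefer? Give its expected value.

Offer C ($117,000)

Offer A = 0.25 × 120000 + 0.5 × 43000 + 0.1 × 121000 + 0.1 × 171000 + 0.05 × 65000 = 30000 + 21500 + 12100 + 17100 + 3250 = 83950
Offer B = 0.25 × 111000 + 0.25 × 174000 + 0.5 × 74000 = 27750 + 43500 + 37000 = 108250
Offer C = 0.4 × 138000 + 0.2 × 195000 + 0.2 × 106000 + 0.2 × 8000 = 55200 + 39000 + 21200 + 1600 = 117000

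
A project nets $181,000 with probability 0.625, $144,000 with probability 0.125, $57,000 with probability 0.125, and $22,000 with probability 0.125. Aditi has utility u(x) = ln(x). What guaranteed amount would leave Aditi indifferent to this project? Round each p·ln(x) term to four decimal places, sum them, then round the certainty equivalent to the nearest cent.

E[u] = 0.625·ln(181000) + 0.125·ln(144000) + 0.125·ln(57000) + 0.125·ln(22000) = 7.5664 + 1.4847 + 1.3689 + 1.2498 = 11.6698
CE = e^11.6698 ≈ 116984.88

$116,984.88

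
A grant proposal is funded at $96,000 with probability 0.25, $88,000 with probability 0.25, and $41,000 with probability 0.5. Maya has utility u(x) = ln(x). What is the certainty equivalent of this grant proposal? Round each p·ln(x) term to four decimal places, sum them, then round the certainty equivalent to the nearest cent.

E[u] = 0.25·ln(96000) + 0.25·ln(88000) + 0.5·ln(41000) = 2.8680 + 2.8463 + 5.3107 = 11.0250
CE = e^11.0250 ≈ 61389.86

$61,389.86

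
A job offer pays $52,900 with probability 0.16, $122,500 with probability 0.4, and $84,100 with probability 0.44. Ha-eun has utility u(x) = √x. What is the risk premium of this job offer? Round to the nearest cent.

E[u] = 0.16·√52900 + 0.4·√122500 + 0.44·√84100 = 0.16·230 + 0.4·350 + 0.44·290 = 304.4
CE = (304.4)² = 92659.36
Risk premium = EV − CE = 94468 − 92659.36 = 1808.64

$1,808.64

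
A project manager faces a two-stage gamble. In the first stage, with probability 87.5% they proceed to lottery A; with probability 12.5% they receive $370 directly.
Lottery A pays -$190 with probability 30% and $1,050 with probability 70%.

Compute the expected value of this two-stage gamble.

$639.50

EV(A) = 0.3 × (-190) + 0.7 × 1050 = -57 + 735 = 678
Branch B: 370 (certain)
Overall = 0.875 × 678 + 0.125 × 370 = 593.25 + 46.25 = 639.5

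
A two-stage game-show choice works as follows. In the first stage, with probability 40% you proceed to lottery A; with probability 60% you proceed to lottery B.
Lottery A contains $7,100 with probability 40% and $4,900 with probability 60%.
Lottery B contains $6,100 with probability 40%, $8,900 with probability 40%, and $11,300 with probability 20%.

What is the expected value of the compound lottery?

EV(A) = 0.4 × 7100 + 0.6 × 4900 = 2840 + 2940 = 5780
EV(B) = 0.4 × 6100 + 0.4 × 8900 + 0.2 × 11300 = 2440 + 3560 + 2260 = 8260
Overall = 0.4 × 5780 + 0.6 × 8260 = 2312 + 4956 = 7268

$7,268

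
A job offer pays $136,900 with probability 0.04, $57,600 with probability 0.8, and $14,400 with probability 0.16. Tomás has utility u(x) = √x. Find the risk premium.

$2,784

E[u] = 0.04·√136900 + 0.8·√57600 + 0.16·√14400 = 0.04·370 + 0.8·240 + 0.16·120 = 226
CE = (226)² = 51076
Risk premium = EV − CE = 53860 − 51076 = 2784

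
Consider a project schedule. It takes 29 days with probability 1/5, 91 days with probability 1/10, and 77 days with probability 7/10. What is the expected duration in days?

EV = 1/5 × 29 + 1/10 × 91 + 7/10 × 77 = 5.8 + 9.1 + 53.9 = 68.8

68.8 days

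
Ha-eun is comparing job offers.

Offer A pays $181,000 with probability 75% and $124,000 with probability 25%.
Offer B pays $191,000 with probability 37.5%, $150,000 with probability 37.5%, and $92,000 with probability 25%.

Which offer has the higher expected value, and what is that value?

Offer A = 0.75 × 181000 + 0.25 × 124000 = 135750 + 31000 = 166750
Offer B = 0.375 × 191000 + 0.375 × 150000 + 0.25 × 92000 = 71625 + 56250 + 23000 = 150875

Offer A ($166,750)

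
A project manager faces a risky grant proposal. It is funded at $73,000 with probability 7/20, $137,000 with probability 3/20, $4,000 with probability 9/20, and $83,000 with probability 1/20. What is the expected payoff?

$52,050

EV = 7/20 × 73000 + 3/20 × 137000 + 9/20 × 4000 + 1/20 × 83000 = 25550 + 20550 + 1800 + 4150 = 52050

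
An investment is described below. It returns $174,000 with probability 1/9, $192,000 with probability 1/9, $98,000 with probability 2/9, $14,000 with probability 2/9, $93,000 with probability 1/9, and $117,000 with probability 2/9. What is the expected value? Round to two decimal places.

$101,888.89

EV = 1/9 × 174000 + 1/9 × 192000 + 2/9 × 98000 + 2/9 × 14000 + 1/9 × 93000 + 2/9 × 117000 = 19333.3333 + 21333.3333 + 21777.7778 + 3111.1111 + 10333.3333 + 26000 = 101888.8889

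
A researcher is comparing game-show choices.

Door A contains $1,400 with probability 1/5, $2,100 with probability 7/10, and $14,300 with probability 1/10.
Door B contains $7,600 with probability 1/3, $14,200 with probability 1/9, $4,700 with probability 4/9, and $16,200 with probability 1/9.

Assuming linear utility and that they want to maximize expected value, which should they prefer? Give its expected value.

Door A = 1/5 × 1400 + 7/10 × 2100 + 1/10 × 14300 = 280 + 1470 + 1430 = 3180
Door B = 1/3 × 7600 + 1/9 × 14200 + 4/9 × 4700 + 1/9 × 16200 = 2533.3333 + 1577.7778 + 2088.8889 + 1800 = 8000

Door B ($8,000)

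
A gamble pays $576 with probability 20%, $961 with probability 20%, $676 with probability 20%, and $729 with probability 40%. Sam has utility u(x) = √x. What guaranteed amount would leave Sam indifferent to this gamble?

$729

E[u] = 0.2·√576 + 0.2·√961 + 0.2·√676 + 0.4·√729 = 0.2·24 + 0.2·31 + 0.2·26 + 0.4·27 = 27
CE = (27)² = 729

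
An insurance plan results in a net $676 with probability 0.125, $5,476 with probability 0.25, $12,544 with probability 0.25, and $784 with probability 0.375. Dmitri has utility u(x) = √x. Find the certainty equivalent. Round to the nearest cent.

$3,630.06

E[u] = 0.125·√676 + 0.25·√5476 + 0.25·√12544 + 0.375·√784 = 0.125·26 + 0.25·74 + 0.25·112 + 0.375·28 = 60.25
CE = (60.25)² = 3630.0625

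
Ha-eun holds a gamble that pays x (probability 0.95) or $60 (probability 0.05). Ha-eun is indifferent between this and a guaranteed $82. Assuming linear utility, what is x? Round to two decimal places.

0.95·x + 0.05·60 = 82
0.95·x = 82 − 3 = 79
x = 79 / 0.95 = 83.1579

x = $83.16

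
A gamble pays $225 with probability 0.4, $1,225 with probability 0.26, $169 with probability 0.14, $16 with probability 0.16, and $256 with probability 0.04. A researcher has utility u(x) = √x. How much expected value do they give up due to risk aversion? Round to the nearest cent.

E[u] = 0.4·√225 + 0.26·√1225 + 0.14·√169 + 0.16·√16 + 0.04·√256 = 0.4·15 + 0.26·35 + 0.14·13 + 0.16·4 + 0.04·16 = 18.2
CE = (18.2)² = 331.24
Risk premium = EV − CE = 444.96 − 331.24 = 113.72

$113.72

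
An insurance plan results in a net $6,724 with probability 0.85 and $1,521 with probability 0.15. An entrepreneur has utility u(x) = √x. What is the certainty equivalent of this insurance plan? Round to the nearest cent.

E[u] = 0.85·√6724 + 0.15·√1521 = 0.85·82 + 0.15·39 = 75.55
CE = (75.55)² = 5707.8025

$5,707.80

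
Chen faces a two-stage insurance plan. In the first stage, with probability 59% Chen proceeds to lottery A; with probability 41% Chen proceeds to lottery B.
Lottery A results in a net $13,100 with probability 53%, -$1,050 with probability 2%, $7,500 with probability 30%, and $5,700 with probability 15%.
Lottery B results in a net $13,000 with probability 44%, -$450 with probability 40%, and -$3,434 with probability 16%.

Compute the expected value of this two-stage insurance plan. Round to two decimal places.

EV(A) = 0.53 × 13100 + 0.02 × (-1050) + 0.3 × 7500 + 0.15 × 5700 = 6943 − 21 + 2250 + 855 = 10027
EV(B) = 0.44 × 13000 + 0.4 × (-450) + 0.16 × (-3434) = 5720 − 180 − 549.44 = 4990.56
Overall = 0.59 × 10027 + 0.41 × 4990.56 = 5915.93 + 2046.1296 = 7962.0596

$7,962.06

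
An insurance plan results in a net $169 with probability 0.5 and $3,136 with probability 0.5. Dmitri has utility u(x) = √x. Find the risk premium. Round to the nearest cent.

$462.25

E[u] = 0.5·√169 + 0.5·√3136 = 0.5·13 + 0.5·56 = 34.5
CE = (34.5)² = 1190.25
Risk premium = EV − CE = 1652.5 − 1190.25 = 462.25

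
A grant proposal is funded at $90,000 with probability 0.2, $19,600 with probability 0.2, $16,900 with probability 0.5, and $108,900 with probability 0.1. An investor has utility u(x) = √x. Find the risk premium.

$6,664

E[u] = 0.2·√90000 + 0.2·√19600 + 0.5·√16900 + 0.1·√108900 = 0.2·300 + 0.2·140 + 0.5·130 + 0.1·330 = 186
CE = (186)² = 34596
Risk premium = EV − CE = 41260 − 34596 = 6664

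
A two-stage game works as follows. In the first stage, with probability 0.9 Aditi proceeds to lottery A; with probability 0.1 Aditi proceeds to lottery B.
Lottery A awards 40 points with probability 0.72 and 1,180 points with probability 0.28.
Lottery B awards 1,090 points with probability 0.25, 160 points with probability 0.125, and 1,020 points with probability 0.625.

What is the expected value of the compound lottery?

416.28 points

EV(A) = 0.72 × 40 + 0.28 × 1180 = 28.8 + 330.4 = 359.2
EV(B) = 0.25 × 1090 + 0.125 × 160 + 0.625 × 1020 = 272.5 + 20 + 637.5 = 930
Overall = 0.9 × 359.2 + 0.1 × 930 = 323.28 + 93 = 416.28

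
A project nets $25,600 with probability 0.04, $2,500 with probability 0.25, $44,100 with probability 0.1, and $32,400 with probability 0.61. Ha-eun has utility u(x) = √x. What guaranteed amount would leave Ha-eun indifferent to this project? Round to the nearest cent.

E[u] = 0.04·√25600 + 0.25·√2500 + 0.1·√44100 + 0.61·√32400 = 0.04·160 + 0.25·50 + 0.1·210 + 0.61·180 = 149.7
CE = (149.7)² = 22410.09

$22,410.09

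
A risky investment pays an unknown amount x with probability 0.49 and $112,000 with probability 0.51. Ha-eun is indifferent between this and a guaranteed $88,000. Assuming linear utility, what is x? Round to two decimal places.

0.49·x + 0.51·112000 = 88000
0.49·x = 88000 − 57120 = 30880
x = 30880 / 0.49 = 63020.4082

x = $63,020.41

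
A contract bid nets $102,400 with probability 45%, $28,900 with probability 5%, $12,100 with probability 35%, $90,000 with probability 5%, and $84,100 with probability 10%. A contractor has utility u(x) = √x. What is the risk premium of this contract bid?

$9,445

E[u] = 0.45·√102400 + 0.05·√28900 + 0.35·√12100 + 0.05·√90000 + 0.1·√84100 = 0.45·320 + 0.05·170 + 0.35·110 + 0.05·300 + 0.1·290 = 235
CE = (235)² = 55225
Risk premium = EV − CE = 64670 − 55225 = 9445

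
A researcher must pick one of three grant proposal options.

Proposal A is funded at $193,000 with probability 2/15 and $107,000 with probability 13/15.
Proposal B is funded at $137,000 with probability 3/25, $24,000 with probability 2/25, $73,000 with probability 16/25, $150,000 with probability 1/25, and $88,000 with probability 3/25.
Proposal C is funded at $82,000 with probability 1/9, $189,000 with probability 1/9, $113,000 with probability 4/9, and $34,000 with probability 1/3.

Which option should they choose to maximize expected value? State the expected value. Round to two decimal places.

Proposal A = 2/15 × 193000 + 13/15 × 107000 = 25733.3333 + 92733.3333 = 118466.6667
Proposal B = 3/25 × 137000 + 2/25 × 24000 + 16/25 × 73000 + 1/25 × 150000 + 3/25 × 88000 = 16440 + 1920 + 46720 + 6000 + 10560 = 81640
Proposal C = 1/9 × 82000 + 1/9 × 189000 + 4/9 × 113000 + 1/3 × 34000 = 9111.1111 + 21000 + 50222.2222 + 11333.3333 = 91666.6667

Proposal A ($118,466.67)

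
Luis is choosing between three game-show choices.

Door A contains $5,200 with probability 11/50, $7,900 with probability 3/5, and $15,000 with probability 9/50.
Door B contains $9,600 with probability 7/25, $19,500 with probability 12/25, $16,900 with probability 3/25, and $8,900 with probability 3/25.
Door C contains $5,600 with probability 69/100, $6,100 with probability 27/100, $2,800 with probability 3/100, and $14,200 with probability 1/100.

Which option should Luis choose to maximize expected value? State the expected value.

Door B ($15,144)

Door A = 11/50 × 5200 + 3/5 × 7900 + 9/50 × 15000 = 1144 + 4740 + 2700 = 8584
Door B = 7/25 × 9600 + 12/25 × 19500 + 3/25 × 16900 + 3/25 × 8900 = 2688 + 9360 + 2028 + 1068 = 15144
Door C = 69/100 × 5600 + 27/100 × 6100 + 3/100 × 2800 + 1/100 × 14200 = 3864 + 1647 + 84 + 142 = 5737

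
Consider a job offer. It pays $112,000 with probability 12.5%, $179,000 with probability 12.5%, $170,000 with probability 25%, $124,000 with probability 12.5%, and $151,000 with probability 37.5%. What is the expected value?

EV = 0.125 × 112000 + 0.125 × 179000 + 0.25 × 170000 + 0.125 × 124000 + 0.375 × 151000 = 14000 + 22375 + 42500 + 15500 + 56625 = 151000

$151,000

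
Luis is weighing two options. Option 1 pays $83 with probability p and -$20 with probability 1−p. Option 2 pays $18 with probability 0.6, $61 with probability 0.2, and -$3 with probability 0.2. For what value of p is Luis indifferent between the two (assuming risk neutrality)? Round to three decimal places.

EV(Option 2) = 0.6 × 18 + 0.2 × 61 + 0.2 × (-3) = 10.8 + 12.2 − 0.6 = 22.4
p·83 + (1−p)·(-20) = 22.4
103p − 20 = 22.4
p = (22.4 + 20) / 103

p = 0.412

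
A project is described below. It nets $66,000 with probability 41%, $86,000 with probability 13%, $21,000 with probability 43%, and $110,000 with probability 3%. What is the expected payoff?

EV = 0.41 × 66000 + 0.13 × 86000 + 0.43 × 21000 + 0.03 × 110000 = 27060 + 11180 + 9030 + 3300 = 50570

$50,570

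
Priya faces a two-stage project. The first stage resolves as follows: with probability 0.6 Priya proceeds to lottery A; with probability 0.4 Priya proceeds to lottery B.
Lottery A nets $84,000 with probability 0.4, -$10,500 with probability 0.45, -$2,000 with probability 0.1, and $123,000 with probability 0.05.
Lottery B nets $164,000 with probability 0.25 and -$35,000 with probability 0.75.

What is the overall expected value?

EV(A) = 0.4 × 84000 + 0.45 × (-10500) + 0.1 × (-2000) + 0.05 × 123000 = 33600 − 4725 − 200 + 6150 = 34825
EV(B) = 0.25 × 164000 + 0.75 × (-35000) = 41000 − 26250 = 14750
Overall = 0.6 × 34825 + 0.4 × 14750 = 20895 + 5900 = 26795

$26,795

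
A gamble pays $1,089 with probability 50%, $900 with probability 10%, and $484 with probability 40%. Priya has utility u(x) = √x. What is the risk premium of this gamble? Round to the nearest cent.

E[u] = 0.5·√1089 + 0.1·√900 + 0.4·√484 = 0.5·33 + 0.1·30 + 0.4·22 = 28.3
CE = (28.3)² = 800.89
Risk premium = EV − CE = 828.1 − 800.89 = 27.21

$27.21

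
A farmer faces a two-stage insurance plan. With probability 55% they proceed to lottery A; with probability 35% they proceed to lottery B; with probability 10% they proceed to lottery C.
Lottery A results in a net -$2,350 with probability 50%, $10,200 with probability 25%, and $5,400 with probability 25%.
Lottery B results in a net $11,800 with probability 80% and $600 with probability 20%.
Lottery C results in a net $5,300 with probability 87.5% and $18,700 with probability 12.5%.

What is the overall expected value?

$5,542.25

EV(A) = 0.5 × (-2350) + 0.25 × 10200 + 0.25 × 5400 = -1175 + 2550 + 1350 = 2725
EV(B) = 0.8 × 11800 + 0.2 × 600 = 9440 + 120 = 9560
EV(C) = 0.875 × 5300 + 0.125 × 18700 = 4637.5 + 2337.5 = 6975
Overall = 0.55 × 2725 + 0.35 × 9560 + 0.1 × 6975 = 1498.75 + 3346 + 697.5 = 5542.25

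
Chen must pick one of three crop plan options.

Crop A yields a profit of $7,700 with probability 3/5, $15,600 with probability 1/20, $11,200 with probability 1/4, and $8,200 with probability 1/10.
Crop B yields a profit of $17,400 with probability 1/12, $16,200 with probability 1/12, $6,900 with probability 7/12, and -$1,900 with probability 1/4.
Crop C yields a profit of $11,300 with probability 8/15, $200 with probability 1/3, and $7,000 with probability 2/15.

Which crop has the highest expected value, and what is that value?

Crop A ($9,020)

Crop A = 3/5 × 7700 + 1/20 × 15600 + 1/4 × 11200 + 1/10 × 8200 = 4620 + 780 + 2800 + 820 = 9020
Crop B = 1/12 × 17400 + 1/12 × 16200 + 7/12 × 6900 + 1/4 × (-1900) = 1450 + 1350 + 4025 − 475 = 6350
Crop C = 8/15 × 11300 + 1/3 × 200 + 2/15 × 7000 = 6026.6667 + 66.6667 + 933.3333 = 7026.6667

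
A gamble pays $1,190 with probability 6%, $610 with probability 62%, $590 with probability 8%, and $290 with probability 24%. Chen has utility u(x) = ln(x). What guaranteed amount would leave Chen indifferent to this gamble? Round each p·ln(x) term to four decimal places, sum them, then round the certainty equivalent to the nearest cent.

$529.75

E[u] = 0.06·ln(1190) + 0.62·ln(610) + 0.08·ln(590) + 0.24·ln(290) = 0.4249 + 3.9763 + 0.5104 + 1.3608 = 6.2724
CE = e^6.2724 ≈ 529.75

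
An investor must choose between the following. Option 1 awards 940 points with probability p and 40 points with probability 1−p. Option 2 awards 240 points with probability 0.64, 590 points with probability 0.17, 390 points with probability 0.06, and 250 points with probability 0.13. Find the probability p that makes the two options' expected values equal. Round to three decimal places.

p = 0.300

EV(Option 2) = 0.64 × 240 + 0.17 × 590 + 0.06 × 390 + 0.13 × 250 = 153.6 + 100.3 + 23.4 + 32.5 = 309.8
p·940 + (1−p)·40 = 309.8
900p + 40 = 309.8
p = (309.8 − 40) / 900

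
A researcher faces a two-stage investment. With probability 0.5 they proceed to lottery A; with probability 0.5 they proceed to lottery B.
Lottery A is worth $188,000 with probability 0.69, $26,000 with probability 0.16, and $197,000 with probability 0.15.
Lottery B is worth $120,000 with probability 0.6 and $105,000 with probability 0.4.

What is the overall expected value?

EV(A) = 0.69 × 188000 + 0.16 × 26000 + 0.15 × 197000 = 129720 + 4160 + 29550 = 163430
EV(B) = 0.6 × 120000 + 0.4 × 105000 = 72000 + 42000 = 114000
Overall = 0.5 × 163430 + 0.5 × 114000 = 81715 + 57000 = 138715

$138,715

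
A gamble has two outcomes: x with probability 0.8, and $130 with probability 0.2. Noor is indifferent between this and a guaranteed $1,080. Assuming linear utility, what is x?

x = $1,317.50

0.8·x + 0.2·130 = 1080
0.8·x = 1080 − 26 = 1054
x = 1054 / 0.8 = 1317.5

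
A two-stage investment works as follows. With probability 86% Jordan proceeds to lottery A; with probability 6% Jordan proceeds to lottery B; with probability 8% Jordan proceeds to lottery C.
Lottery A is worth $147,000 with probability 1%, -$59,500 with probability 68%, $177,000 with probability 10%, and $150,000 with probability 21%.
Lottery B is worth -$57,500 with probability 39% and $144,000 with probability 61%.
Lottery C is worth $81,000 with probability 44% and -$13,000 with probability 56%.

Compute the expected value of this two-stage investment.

$14,974.30

EV(A) = 0.01 × 147000 + 0.68 × (-59500) + 0.1 × 177000 + 0.21 × 150000 = 1470 − 40460 + 17700 + 31500 = 10210
EV(B) = 0.39 × (-57500) + 0.61 × 144000 = -22425 + 87840 = 65415
EV(C) = 0.44 × 81000 + 0.56 × (-13000) = 35640 − 7280 = 28360
Overall = 0.86 × 10210 + 0.06 × 65415 + 0.08 × 28360 = 8780.6 + 3924.9 + 2268.8 = 14974.3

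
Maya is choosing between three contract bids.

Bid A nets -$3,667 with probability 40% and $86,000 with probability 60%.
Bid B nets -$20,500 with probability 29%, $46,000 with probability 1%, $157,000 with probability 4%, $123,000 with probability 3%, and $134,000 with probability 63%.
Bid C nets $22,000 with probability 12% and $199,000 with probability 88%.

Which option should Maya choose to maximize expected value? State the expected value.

Bid A = 0.4 × (-3667) + 0.6 × 86000 = -1466.8 + 51600 = 50133.2
Bid B = 0.29 × (-20500) + 0.01 × 46000 + 0.04 × 157000 + 0.03 × 123000 + 0.63 × 134000 = -5945 + 460 + 6280 + 3690 + 84420 = 88905
Bid C = 0.12 × 22000 + 0.88 × 199000 = 2640 + 175120 = 177760

Bid C ($177,760)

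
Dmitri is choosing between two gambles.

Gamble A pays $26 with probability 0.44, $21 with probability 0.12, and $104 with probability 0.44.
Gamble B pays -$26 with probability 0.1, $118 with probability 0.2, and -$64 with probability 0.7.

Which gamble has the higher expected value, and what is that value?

Gamble A = 0.44 × 26 + 0.12 × 21 + 0.44 × 104 = 11.44 + 2.52 + 45.76 = 59.72
Gamble B = 0.1 × (-26) + 0.2 × 118 + 0.7 × (-64) = -2.6 + 23.6 − 44.8 = -23.8

Gamble A ($59.72)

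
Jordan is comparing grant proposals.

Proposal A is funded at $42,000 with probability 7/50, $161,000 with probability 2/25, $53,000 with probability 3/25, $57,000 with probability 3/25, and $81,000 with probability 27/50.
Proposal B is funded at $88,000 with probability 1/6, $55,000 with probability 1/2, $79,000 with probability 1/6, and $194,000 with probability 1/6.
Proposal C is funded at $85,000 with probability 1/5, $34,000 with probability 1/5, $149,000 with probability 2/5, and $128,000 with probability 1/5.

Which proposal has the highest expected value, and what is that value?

Proposal C ($109,000)

Proposal A = 7/50 × 42000 + 2/25 × 161000 + 3/25 × 53000 + 3/25 × 57000 + 27/50 × 81000 = 5880 + 12880 + 6360 + 6840 + 43740 = 75700
Proposal B = 1/6 × 88000 + 1/2 × 55000 + 1/6 × 79000 + 1/6 × 194000 = 14666.6667 + 27500 + 13166.6667 + 32333.3333 = 87666.6667
Proposal C = 1/5 × 85000 + 1/5 × 34000 + 2/5 × 149000 + 1/5 × 128000 = 17000 + 6800 + 59600 + 25600 = 109000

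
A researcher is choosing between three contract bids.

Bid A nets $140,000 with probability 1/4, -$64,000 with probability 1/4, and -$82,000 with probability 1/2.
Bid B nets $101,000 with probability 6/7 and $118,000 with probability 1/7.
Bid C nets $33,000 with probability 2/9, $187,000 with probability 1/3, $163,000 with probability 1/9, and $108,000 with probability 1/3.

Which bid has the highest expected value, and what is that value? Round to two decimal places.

Bid C ($123,777.78)

Bid A = 1/4 × 140000 + 1/4 × (-64000) + 1/2 × (-82000) = 35000 − 16000 − 41000 = -22000
Bid B = 6/7 × 101000 + 1/7 × 118000 = 86571.4286 + 16857.1429 = 103428.5714
Bid C = 2/9 × 33000 + 1/3 × 187000 + 1/9 × 163000 + 1/3 × 108000 = 7333.3333 + 62333.3333 + 18111.1111 + 36000 = 123777.7778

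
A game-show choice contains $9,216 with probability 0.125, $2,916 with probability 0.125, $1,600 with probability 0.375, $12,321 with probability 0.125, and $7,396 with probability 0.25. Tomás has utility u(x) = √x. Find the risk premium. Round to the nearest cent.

$727.36

E[u] = 0.125·√9216 + 0.125·√2916 + 0.375·√1600 + 0.125·√12321 + 0.25·√7396 = 0.125·96 + 0.125·54 + 0.375·40 + 0.125·111 + 0.25·86 = 69.125
CE = (69.125)² = 4778.265625
Risk premium = EV − CE = 5505.625 − 4778.265625 = 727.359375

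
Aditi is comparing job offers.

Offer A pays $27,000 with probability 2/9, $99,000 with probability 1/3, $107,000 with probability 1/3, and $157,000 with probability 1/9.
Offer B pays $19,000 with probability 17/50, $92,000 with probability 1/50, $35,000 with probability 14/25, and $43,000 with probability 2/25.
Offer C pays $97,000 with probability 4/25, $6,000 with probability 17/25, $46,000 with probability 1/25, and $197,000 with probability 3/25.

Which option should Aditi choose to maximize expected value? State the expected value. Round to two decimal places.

Offer A = 2/9 × 27000 + 1/3 × 99000 + 1/3 × 107000 + 1/9 × 157000 = 6000 + 33000 + 35666.6667 + 17444.4444 = 92111.1111
Offer B = 17/50 × 19000 + 1/50 × 92000 + 14/25 × 35000 + 2/25 × 43000 = 6460 + 1840 + 19600 + 3440 = 31340
Offer C = 4/25 × 97000 + 17/25 × 6000 + 1/25 × 46000 + 3/25 × 197000 = 15520 + 4080 + 1840 + 23640 = 45080

Offer A ($92,111.11)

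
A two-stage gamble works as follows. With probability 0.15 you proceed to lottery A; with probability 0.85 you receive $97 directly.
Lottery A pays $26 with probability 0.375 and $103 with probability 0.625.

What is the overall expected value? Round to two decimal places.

$93.57

EV(A) = 0.375 × 26 + 0.625 × 103 = 9.75 + 64.375 = 74.125
Branch B: 97 (certain)
Overall = 0.15 × 74.125 + 0.85 × 97 = 11.11875 + 82.45 = 93.56875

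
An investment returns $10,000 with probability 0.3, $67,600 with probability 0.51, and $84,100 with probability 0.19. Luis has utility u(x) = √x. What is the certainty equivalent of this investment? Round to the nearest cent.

E[u] = 0.3·√10000 + 0.51·√67600 + 0.19·√84100 = 0.3·100 + 0.51·260 + 0.19·290 = 217.7
CE = (217.7)² = 47393.29

$47,393.29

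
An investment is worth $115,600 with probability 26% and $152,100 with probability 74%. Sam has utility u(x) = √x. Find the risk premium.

$481

E[u] = 0.26·√115600 + 0.74·√152100 = 0.26·340 + 0.74·390 = 377
CE = (377)² = 142129
Risk premium = EV − CE = 142610 − 142129 = 481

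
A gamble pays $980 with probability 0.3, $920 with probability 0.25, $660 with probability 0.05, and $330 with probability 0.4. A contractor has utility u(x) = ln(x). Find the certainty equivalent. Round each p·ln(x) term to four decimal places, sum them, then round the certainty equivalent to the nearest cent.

E[u] = 0.3·ln(980) + 0.25·ln(920) + 0.05·ln(660) + 0.4·ln(330) = 2.0663 + 1.7061 + 0.3246 + 2.3196 = 6.4166
CE = e^6.4166 ≈ 611.92

$611.92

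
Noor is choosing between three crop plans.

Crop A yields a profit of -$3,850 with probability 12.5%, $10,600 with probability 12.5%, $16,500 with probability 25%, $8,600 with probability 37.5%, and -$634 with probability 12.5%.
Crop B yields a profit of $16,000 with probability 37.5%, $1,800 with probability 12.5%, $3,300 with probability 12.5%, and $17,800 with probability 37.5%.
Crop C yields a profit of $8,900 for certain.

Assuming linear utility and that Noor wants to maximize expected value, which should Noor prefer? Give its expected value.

Crop A = 0.125 × (-3850) + 0.125 × 10600 + 0.25 × 16500 + 0.375 × 8600 + 0.125 × (-634) = -481.25 + 1325 + 4125 + 3225 − 79.25 = 8114.5
Crop B = 0.375 × 16000 + 0.125 × 1800 + 0.125 × 3300 + 0.375 × 17800 = 6000 + 225 + 412.5 + 6675 = 13312.5
Crop C: 8900 (certain)

Crop B ($13,312.50)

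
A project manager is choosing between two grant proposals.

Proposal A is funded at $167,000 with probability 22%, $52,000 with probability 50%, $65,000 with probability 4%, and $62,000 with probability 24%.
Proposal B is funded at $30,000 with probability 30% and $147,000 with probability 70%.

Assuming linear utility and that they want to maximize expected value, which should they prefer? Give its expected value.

Proposal B ($111,900)

Proposal A = 0.22 × 167000 + 0.5 × 52000 + 0.04 × 65000 + 0.24 × 62000 = 36740 + 26000 + 2600 + 14880 = 80220
Proposal B = 0.3 × 30000 + 0.7 × 147000 = 9000 + 102900 = 111900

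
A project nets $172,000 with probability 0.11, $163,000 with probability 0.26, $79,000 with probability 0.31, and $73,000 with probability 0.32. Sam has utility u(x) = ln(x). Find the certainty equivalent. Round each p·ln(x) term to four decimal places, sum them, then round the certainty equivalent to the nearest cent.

E[u] = 0.11·ln(172000) + 0.26·ln(163000) + 0.31·ln(79000) + 0.32·ln(73000) = 1.3261 + 3.1204 + 3.4959 + 3.5834 = 11.5258
CE = e^11.5258 ≈ 101295.78

$101,295.78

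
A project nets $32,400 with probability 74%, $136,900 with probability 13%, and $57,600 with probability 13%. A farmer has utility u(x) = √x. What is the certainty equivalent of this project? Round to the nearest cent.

E[u] = 0.74·√32400 + 0.13·√136900 + 0.13·√57600 = 0.74·180 + 0.13·370 + 0.13·240 = 212.5
CE = (212.5)² = 45156.25

$45,156.25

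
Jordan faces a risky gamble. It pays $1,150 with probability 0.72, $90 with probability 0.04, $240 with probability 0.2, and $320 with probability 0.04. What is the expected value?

EV = 0.72 × 1150 + 0.04 × 90 + 0.2 × 240 + 0.04 × 320 = 828 + 3.6 + 48 + 12.8 = 892.4

$892.40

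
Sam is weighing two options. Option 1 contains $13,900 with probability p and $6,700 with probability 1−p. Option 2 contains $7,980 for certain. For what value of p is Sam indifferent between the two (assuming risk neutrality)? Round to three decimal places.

p = 0.178

p·13900 + (1−p)·6700 = 7980
7200p + 6700 = 7980
p = (7980 − 6700) / 7200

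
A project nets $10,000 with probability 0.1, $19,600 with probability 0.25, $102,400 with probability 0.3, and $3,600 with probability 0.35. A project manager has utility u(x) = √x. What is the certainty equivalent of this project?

E[u] = 0.1·√10000 + 0.25·√19600 + 0.3·√102400 + 0.35·√3600 = 0.1·100 + 0.25·140 + 0.3·320 + 0.35·60 = 162
CE = (162)² = 26244

$26,244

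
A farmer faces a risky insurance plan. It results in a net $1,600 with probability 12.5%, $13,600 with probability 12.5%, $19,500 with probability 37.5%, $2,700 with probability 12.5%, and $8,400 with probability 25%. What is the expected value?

$11,650

EV = 0.125 × 1600 + 0.125 × 13600 + 0.375 × 19500 + 0.125 × 2700 + 0.25 × 8400 = 200 + 1700 + 7312.5 + 337.5 + 2100 = 11650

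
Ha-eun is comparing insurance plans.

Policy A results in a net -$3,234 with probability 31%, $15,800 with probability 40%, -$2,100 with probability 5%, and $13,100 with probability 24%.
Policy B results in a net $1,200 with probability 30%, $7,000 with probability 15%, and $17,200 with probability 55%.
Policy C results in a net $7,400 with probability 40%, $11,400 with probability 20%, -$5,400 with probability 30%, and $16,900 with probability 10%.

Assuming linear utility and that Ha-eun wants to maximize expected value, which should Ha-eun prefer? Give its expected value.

Policy B ($10,870)

Policy A = 0.31 × (-3234) + 0.4 × 15800 + 0.05 × (-2100) + 0.24 × 13100 = -1002.54 + 6320 − 105 + 3144 = 8356.46
Policy B = 0.3 × 1200 + 0.15 × 7000 + 0.55 × 17200 = 360 + 1050 + 9460 = 10870
Policy C = 0.4 × 7400 + 0.2 × 11400 + 0.3 × (-5400) + 0.1 × 16900 = 2960 + 2280 − 1620 + 1690 = 5310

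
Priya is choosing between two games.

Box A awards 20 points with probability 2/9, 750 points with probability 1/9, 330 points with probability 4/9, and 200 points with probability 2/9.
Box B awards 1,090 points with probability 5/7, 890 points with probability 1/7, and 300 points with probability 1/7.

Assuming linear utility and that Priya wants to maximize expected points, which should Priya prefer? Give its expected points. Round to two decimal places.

Box B (948.57 points)

Box A = 2/9 × 20 + 1/9 × 750 + 4/9 × 330 + 2/9 × 200 = 4.4444 + 83.3333 + 146.6667 + 44.4444 = 278.8889
Box B = 5/7 × 1090 + 1/7 × 890 + 1/7 × 300 = 778.5714 + 127.1429 + 42.8571 = 948.5714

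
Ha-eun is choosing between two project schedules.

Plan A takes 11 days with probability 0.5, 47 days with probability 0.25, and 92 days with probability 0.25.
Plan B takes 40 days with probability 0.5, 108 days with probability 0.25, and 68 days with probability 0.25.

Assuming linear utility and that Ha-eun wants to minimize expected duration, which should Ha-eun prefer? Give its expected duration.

Plan A = 0.5 × 11 + 0.25 × 47 + 0.25 × 92 = 5.5 + 11.75 + 23 = 40.25
Plan B = 0.5 × 40 + 0.25 × 108 + 0.25 × 68 = 20 + 27 + 17 = 64

Plan A (40.25 days)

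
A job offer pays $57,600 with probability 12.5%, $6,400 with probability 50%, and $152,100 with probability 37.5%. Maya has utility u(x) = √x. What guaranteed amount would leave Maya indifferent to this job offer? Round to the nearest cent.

$46,764.06

E[u] = 0.125·√57600 + 0.5·√6400 + 0.375·√152100 = 0.125·240 + 0.5·80 + 0.375·390 = 216.25
CE = (216.25)² = 46764.0625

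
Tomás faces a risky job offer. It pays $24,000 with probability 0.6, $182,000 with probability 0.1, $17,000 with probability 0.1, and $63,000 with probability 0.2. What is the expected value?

EV = 0.6 × 24000 + 0.1 × 182000 + 0.1 × 17000 + 0.2 × 63000 = 14400 + 18200 + 1700 + 12600 = 46900

$46,900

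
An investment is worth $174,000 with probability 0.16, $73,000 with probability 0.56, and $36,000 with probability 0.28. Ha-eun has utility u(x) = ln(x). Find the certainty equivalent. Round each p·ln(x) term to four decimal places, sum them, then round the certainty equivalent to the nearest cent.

E[u] = 0.16·ln(174000) + 0.56·ln(73000) + 0.28·ln(36000) = 1.9307 + 6.2710 + 2.9376 = 11.1393
CE = e^11.1393 ≈ 68823.46

$68,823.46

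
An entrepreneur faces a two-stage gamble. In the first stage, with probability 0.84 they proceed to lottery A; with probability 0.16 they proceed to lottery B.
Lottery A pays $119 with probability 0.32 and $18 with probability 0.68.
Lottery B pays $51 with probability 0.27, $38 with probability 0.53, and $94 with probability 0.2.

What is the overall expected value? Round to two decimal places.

$50.70

EV(A) = 0.32 × 119 + 0.68 × 18 = 38.08 + 12.24 = 50.32
EV(B) = 0.27 × 51 + 0.53 × 38 + 0.2 × 94 = 13.77 + 20.14 + 18.8 = 52.71
Overall = 0.84 × 50.32 + 0.16 × 52.71 = 42.2688 + 8.4336 = 50.7024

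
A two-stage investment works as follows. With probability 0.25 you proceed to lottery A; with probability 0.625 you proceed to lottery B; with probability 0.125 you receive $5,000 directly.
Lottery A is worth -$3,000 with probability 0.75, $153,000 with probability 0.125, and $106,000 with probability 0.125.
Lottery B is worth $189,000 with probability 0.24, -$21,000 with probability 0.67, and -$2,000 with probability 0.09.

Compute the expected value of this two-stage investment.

EV(A) = 0.75 × (-3000) + 0.125 × 153000 + 0.125 × 106000 = -2250 + 19125 + 13250 = 30125
EV(B) = 0.24 × 189000 + 0.67 × (-21000) + 0.09 × (-2000) = 45360 − 14070 − 180 = 31110
Branch C: 5000 (certain)
Overall = 0.25 × 30125 + 0.625 × 31110 + 0.125 × 5000 = 7531.25 + 19443.75 + 625 = 27600

$27,600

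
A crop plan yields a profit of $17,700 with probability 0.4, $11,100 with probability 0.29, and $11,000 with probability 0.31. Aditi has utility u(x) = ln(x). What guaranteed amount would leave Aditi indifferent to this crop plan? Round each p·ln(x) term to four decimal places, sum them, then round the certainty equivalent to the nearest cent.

E[u] = 0.4·ln(17700) + 0.29·ln(11100) + 0.31·ln(11000) = 3.9125 + 2.7013 + 2.8848 = 9.4986
CE = e^9.4986 ≈ 13341.04

$13,341.04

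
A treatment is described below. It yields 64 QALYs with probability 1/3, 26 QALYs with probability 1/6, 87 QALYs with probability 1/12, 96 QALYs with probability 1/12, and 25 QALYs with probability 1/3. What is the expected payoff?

49.25 QALYs

EV = 1/3 × 64 + 1/6 × 26 + 1/12 × 87 + 1/12 × 96 + 1/3 × 25 = 21.3333 + 4.3333 + 7.25 + 8 + 8.3333 = 49.25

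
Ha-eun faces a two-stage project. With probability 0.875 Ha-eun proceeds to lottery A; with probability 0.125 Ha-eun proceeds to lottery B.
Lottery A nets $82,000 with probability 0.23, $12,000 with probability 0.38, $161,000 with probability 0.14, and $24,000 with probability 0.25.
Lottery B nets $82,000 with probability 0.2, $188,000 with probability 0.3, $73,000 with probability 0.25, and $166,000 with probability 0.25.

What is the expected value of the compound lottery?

$62,033.75

EV(A) = 0.23 × 82000 + 0.38 × 12000 + 0.14 × 161000 + 0.25 × 24000 = 18860 + 4560 + 22540 + 6000 = 51960
EV(B) = 0.2 × 82000 + 0.3 × 188000 + 0.25 × 73000 + 0.25 × 166000 = 16400 + 56400 + 18250 + 41500 = 132550
Overall = 0.875 × 51960 + 0.125 × 132550 = 45465 + 16568.75 = 62033.75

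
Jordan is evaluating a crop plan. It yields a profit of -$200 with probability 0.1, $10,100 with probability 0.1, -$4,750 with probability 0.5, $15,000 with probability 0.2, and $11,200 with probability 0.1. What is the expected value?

EV = 0.1 × (-200) + 0.1 × 10100 + 0.5 × (-4750) + 0.2 × 15000 + 0.1 × 11200 = -20 + 1010 − 2375 + 3000 + 1120 = 2735

$2,735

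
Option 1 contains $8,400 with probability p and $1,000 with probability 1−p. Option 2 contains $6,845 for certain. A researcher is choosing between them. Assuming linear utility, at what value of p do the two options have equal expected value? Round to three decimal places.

p·8400 + (1−p)·1000 = 6845
7400p + 1000 = 6845
p = (6845 − 1000) / 7400

p = 0.790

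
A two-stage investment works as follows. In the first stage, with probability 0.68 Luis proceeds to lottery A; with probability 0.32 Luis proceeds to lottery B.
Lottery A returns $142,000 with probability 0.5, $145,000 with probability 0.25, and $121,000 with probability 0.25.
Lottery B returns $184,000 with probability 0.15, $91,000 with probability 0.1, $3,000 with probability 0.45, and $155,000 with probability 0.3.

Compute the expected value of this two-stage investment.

$120,556

EV(A) = 0.5 × 142000 + 0.25 × 145000 + 0.25 × 121000 = 71000 + 36250 + 30250 = 137500
EV(B) = 0.15 × 184000 + 0.1 × 91000 + 0.45 × 3000 + 0.3 × 155000 = 27600 + 9100 + 1350 + 46500 = 84550
Overall = 0.68 × 137500 + 0.32 × 84550 = 93500 + 27056 = 120556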